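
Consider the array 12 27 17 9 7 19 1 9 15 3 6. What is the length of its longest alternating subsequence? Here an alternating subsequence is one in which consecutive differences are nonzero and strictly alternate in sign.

A longest alternating subsequence is 12, 27, 17, 19, 1, 9, 3, 6 (positions 1,2,3,6,7,8,10,11); its 7 consecutive differences strictly alternate in sign, and length 8 is optimal.

8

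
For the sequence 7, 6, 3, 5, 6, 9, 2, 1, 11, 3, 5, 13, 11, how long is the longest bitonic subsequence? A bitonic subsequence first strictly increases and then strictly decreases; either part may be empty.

One longest bitonic subsequence is 3, 5, 6, 9, 11, 13, 11 (positions 3,4,5,6,9,12,13): it rises to 13 then falls. Length 7 is optimal.

7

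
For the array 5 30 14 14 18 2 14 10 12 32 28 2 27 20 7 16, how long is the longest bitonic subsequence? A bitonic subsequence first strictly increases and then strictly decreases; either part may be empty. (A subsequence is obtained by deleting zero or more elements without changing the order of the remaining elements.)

8

Let inc[i] be the LIS ending at i and dec[i] the longest strictly decreasing subsequence starting at i. inc = [1, 2, 2, 2, 3, 1, 2, 2, 3, 4, 4, 1, 4, 4, 2, 4], dec = [2, 5, 3, 3, 4, 1, 3, 2, 2, 5, 4, 1, 3, 2, 1, 1].
max_i inc[i]+dec[i]−1 = 8, with one witness 5, 14, 18, 32, 28, 27, 20, 16.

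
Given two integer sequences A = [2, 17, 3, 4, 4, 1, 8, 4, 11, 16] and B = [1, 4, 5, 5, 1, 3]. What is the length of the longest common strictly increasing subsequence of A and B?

For each value that appears in both, track the longest common increasing run ending there.
The best achievable length is 2; one witness is 1, 4 (A-positions 6,8, B-positions 1,2).

2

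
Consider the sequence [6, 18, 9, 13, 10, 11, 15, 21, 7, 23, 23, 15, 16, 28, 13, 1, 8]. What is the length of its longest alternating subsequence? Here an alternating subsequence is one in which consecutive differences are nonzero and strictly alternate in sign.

12

A longest alternating subsequence is 6, 18, 9, 13, 10, 11, 7, 23, 15, 16, 1, 8 (positions 1,2,3,4,5,6,9,10,12,13,16,17); its 11 consecutive differences strictly alternate in sign, and length 12 is optimal.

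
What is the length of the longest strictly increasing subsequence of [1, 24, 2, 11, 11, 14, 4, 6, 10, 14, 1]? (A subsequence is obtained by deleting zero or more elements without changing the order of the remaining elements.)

Let dp[i] be the longest increasing subsequence ending at position i. Then dp = [1, 2, 2, 3, 3, 4, 3, 4, 5, 6, 1].
The maximum is 6; one witness is 1, 2, 4, 6, 10, 14 at positions 1,3,7,8,9,10.

6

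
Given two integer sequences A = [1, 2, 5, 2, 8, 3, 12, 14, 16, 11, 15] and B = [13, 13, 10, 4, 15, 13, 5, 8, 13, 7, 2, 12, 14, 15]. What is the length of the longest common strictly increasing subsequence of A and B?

For each value that appears in both, track the longest common increasing run ending there.
The best achievable length is 5; one witness is 5, 8, 12, 14, 15 (A-positions 3,5,7,8,11, B-positions 7,8,12,13,14).

5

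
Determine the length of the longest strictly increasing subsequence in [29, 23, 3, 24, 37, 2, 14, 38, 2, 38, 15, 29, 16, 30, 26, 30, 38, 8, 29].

7

Scanning left to right, the best length ending at each element is: 29→1, 23→1, 3→1, 24→2, 37→3, 2→1, 14→2, 38→4, 2→1, 38→4, 15→3, 29→4, 16→4, 30→5, 26→5, 30→6, 38→7, 8→2, 29→6.
So the longest increasing subsequence has length 7, e.g. 3, 14, 15, 16, 26, 30, 38.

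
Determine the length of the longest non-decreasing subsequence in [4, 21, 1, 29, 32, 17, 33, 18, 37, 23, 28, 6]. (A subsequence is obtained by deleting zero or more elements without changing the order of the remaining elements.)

Let dp[i] be the longest non-decreasing subsequence ending at position i. Then dp = [1, 2, 1, 3, 4, 2, 5, 3, 6, 4, 5, 2].
The maximum is 6; one witness is 4, 21, 29, 32, 33, 37 at positions 1,2,4,5,7,9.

6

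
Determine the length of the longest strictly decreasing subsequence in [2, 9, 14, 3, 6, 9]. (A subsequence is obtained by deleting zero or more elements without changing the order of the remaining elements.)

2

Let dp[i] be the longest decreasing subsequence ending at position i. Then dp = [1, 1, 1, 2, 2, 2].
The maximum is 2; one witness is 9, 3 at positions 2,4.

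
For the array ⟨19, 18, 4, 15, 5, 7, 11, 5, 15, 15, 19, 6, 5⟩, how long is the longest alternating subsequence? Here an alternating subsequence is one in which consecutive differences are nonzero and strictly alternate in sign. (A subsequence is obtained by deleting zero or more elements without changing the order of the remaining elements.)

8

Track the best alternating length ending on an up-step vs a down-step at each position: up/down = 1/1, 1/2, 1/2, 3/2, 3/4, 5/4, 5/4, 3/6, 7/2, 7/2, 7/1, 7/8, 3/8.
The maximum over both is 8; one such subsequence is 19, 4, 15, 5, 7, 5, 15, 6.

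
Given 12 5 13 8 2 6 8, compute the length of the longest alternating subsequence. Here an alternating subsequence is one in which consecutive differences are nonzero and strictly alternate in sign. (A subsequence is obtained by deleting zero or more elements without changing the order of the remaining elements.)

5

A longest alternating subsequence is 12, 5, 13, 2, 6 (positions 1,2,3,5,6); its 4 consecutive differences strictly alternate in sign, and length 5 is optimal.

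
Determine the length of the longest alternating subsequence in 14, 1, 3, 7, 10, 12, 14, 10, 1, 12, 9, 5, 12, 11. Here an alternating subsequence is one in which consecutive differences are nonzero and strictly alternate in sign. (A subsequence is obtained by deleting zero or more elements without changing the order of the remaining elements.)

8

A longest alternating subsequence is 14, 1, 12, 10, 12, 9, 12, 11 (positions 1,2,6,8,10,11,13,14); its 7 consecutive differences strictly alternate in sign, and length 8 is optimal.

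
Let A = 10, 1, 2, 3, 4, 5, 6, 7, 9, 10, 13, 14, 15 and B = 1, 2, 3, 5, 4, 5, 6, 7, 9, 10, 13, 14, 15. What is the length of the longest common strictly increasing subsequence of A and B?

For each value that appears in both, track the longest common increasing run ending there.
The best achievable length is 12; one witness is 1, 2, 3, 4, 5, 6, 7, 9, 10, 13, 14, 15 (A-positions 2,3,4,5,6,7,8,9,10,11,12,13, B-positions 1,2,3,5,6,7,8,9,10,11,12,13).

12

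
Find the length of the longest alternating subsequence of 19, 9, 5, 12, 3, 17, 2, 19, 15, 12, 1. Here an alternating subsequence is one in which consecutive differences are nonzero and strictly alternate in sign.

8

Track the best alternating length ending on an up-step vs a down-step at each position: up/down = 1/1, 1/2, 1/2, 3/2, 1/4, 5/2, 1/6, 7/1, 7/8, 7/8, 1/8.
The maximum over both is 8; one such subsequence is 19, 9, 12, 3, 17, 2, 19, 15.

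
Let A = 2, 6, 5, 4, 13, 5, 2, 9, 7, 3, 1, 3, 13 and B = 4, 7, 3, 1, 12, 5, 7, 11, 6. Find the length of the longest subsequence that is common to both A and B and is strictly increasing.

A longest common strictly increasing subsequence is 4, 5, 7 (length 3); it appears in order in both A and B, and no longer such subsequence exists.

3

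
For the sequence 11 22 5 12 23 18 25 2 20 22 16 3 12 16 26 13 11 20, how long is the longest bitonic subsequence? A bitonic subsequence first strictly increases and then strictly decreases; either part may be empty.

One longest bitonic subsequence is 11, 22, 23, 25, 22, 16, 13, 11 (positions 1,2,5,7,10,14,16,17): it rises to 25 then falls. Length 8 is optimal.

8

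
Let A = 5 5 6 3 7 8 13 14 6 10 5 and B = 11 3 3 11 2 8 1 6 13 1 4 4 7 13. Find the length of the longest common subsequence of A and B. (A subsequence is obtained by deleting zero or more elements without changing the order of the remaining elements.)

3

A longest common subsequence is 6, 7, 13 (length 3); the LCS DP confirms no longer common subsequence exists.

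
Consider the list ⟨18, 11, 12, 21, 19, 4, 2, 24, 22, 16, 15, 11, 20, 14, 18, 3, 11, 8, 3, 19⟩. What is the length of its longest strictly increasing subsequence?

5

One longest increasing subsequence is 11, 12, 16, 18, 19 (positions 2,3,10,15,20), of length 5; no longer one exists.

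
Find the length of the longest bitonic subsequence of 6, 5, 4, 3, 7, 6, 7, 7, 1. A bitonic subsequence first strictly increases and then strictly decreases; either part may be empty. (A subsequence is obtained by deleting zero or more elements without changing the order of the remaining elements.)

Let inc[i] be the LIS ending at i and dec[i] the longest strictly decreasing subsequence starting at i. inc = [1, 1, 1, 1, 2, 2, 3, 3, 1], dec = [5, 4, 3, 2, 3, 2, 2, 2, 1].
max_i inc[i]+dec[i]−1 = 5, with one witness 6, 5, 4, 3, 1.

5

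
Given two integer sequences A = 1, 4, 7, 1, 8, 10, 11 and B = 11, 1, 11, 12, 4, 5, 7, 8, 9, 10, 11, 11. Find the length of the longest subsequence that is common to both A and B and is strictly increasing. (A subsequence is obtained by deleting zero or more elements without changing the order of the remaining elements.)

For each value that appears in both, track the longest common increasing run ending there.
The best achievable length is 6; one witness is 1, 4, 7, 8, 10, 11 (A-positions 1,2,3,5,6,7, B-positions 2,5,7,8,10,11).

6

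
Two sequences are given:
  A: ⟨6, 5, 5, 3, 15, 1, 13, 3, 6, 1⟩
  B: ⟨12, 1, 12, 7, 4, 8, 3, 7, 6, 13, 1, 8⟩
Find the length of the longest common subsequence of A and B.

4

Backtracking the LCS table gives one alignment: 1 (A6,B2) → 3 (A8,B7) → 6 (A9,B9) → 1 (A10,B11).
So the longest common subsequence has length 4.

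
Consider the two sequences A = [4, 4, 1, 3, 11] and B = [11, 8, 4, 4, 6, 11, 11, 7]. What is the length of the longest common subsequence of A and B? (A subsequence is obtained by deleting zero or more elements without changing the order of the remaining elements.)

A longest common subsequence is 4, 4, 11 (length 3); the LCS DP confirms no longer common subsequence exists.

3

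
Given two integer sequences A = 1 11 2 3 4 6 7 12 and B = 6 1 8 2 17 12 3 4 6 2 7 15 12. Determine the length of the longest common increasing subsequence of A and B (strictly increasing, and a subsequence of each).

For each value that appears in both, track the longest common increasing run ending there.
The best achievable length is 7; one witness is 1, 2, 3, 4, 6, 7, 12 (A-positions 1,3,4,5,6,7,8, B-positions 2,4,7,8,9,11,13).

7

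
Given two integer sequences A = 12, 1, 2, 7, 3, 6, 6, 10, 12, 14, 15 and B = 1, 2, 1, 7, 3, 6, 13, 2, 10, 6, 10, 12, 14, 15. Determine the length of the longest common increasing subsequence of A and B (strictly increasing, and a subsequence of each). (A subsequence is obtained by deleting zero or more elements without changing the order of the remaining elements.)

A longest common strictly increasing subsequence is 1, 2, 3, 6, 10, 12, 14, 15 (length 8); it appears in order in both A and B, and no longer such subsequence exists.

8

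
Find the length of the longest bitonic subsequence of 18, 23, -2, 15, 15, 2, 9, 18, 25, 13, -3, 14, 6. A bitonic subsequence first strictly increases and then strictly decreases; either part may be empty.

Let inc[i] be the LIS ending at i and dec[i] the longest strictly decreasing subsequence starting at i. inc = [1, 2, 1, 2, 2, 2, 3, 4, 5, 4, 1, 5, 3], dec = [4, 4, 2, 3, 3, 2, 2, 3, 3, 2, 1, 2, 1].
max_i inc[i]+dec[i]−1 = 7, with one witness -2, 2, 9, 18, 25, 14, 6.

7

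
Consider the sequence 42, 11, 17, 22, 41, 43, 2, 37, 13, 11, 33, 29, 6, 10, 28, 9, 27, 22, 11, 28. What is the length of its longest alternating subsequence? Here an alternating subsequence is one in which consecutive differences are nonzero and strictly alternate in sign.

13

Track the best alternating length ending on an up-step vs a down-step at each position: up/down = 1/1, 1/2, 3/2, 3/2, 3/2, 3/1, 1/4, 5/4, 5/6, 5/6, 7/6, 7/8, 5/8, 9/8, 9/8, 9/10, 11/10, 11/12, 11/12, 13/8.
The maximum over both is 13; one such subsequence is 42, 11, 17, 2, 37, 13, 33, 6, 10, 9, 27, 22, 28.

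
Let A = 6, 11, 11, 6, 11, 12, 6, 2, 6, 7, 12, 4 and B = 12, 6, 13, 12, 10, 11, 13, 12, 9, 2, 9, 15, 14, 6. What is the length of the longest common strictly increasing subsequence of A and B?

3

For each value that appears in both, track the longest common increasing run ending there.
The best achievable length is 3; one witness is 6, 11, 12 (A-positions 1,2,6, B-positions 2,6,8).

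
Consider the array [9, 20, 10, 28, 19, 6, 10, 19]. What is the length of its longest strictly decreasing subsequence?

One longest decreasing subsequence is 20, 10, 6 (positions 2,3,6), of length 3; no longer one exists.

3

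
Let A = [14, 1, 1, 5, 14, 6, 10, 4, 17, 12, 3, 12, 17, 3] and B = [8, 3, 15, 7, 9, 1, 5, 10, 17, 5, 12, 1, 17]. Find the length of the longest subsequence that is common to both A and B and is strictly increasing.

5

For each value that appears in both, track the longest common increasing run ending there.
The best achievable length is 5; one witness is 1, 5, 10, 12, 17 (A-positions 2,4,7,10,13, B-positions 6,7,8,11,13).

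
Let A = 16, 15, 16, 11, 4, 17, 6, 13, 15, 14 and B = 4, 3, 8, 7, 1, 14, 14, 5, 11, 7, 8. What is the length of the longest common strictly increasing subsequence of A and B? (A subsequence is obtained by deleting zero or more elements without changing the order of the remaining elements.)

For each value that appears in both, track the longest common increasing run ending there.
The best achievable length is 2; one witness is 4, 14 (A-positions 5,10, B-positions 1,6).

2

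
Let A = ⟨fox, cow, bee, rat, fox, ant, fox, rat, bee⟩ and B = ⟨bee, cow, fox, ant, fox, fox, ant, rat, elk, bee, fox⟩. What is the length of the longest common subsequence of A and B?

6

A longest common subsequence is cow, fox, ant, fox, rat, bee (length 6); the LCS DP confirms no longer common subsequence exists.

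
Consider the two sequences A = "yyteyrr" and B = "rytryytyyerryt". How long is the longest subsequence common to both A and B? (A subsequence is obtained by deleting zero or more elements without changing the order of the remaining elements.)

Backtracking the LCS table gives one alignment: y (A1,B5) → y (A2,B6) → t (A3,B7) → e (A4,B10) → r (A6,B11) → r (A7,B12).
So the longest common subsequence has length 6.

6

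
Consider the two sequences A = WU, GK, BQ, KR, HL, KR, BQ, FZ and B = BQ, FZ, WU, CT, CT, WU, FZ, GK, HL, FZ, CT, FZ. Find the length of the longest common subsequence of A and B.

Backtracking the LCS table gives one alignment: WU (A1,B6) → GK (A2,B8) → HL (A5,B9) → FZ (A8,B12).
So the longest common subsequence has length 4.

4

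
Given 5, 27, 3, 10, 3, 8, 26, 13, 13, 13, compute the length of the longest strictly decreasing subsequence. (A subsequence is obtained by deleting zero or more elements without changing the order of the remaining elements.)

Scanning left to right, the best length ending at each element is: 5→1, 27→1, 3→2, 10→2, 3→3, 8→3, 26→2, 13→3, 13→3, 13→3.
So the longest decreasing subsequence has length 3, e.g. 27, 10, 3.

3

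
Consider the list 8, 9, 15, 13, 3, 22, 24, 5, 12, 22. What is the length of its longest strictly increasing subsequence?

Scanning left to right, the best length ending at each element is: 8→1, 9→2, 15→3, 13→3, 3→1, 22→4, 24→5, 5→2, 12→3, 22→4.
So the longest increasing subsequence has length 5, e.g. 8, 9, 15, 22, 24.

5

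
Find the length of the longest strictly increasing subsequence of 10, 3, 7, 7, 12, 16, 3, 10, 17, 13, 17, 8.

5

One longest increasing subsequence is 3, 7, 12, 16, 17 (positions 2,3,5,6,9), of length 5; no longer one exists.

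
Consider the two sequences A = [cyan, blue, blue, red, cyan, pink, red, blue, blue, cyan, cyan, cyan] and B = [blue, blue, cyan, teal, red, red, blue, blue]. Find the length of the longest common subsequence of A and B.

A longest common subsequence is blue, blue, red, red, blue, blue (length 6); the LCS DP confirms no longer common subsequence exists.

6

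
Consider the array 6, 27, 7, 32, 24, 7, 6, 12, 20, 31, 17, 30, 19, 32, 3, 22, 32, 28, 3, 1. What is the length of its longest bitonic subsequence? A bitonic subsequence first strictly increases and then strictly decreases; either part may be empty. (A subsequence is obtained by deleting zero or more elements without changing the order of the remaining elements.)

Let inc[i] be the LIS ending at i and dec[i] the longest strictly decreasing subsequence starting at i. inc = [1, 2, 2, 3, 3, 2, 1, 3, 4, 5, 4, 5, 5, 6, 1, 6, 7, 7, 1, 1], dec = [3, 6, 4, 6, 5, 4, 3, 3, 4, 5, 3, 4, 3, 4, 2, 3, 4, 3, 2, 1].
max_i inc[i]+dec[i]−1 = 10, with one witness 6, 7, 12, 17, 19, 22, 32, 28, 3, 1.

10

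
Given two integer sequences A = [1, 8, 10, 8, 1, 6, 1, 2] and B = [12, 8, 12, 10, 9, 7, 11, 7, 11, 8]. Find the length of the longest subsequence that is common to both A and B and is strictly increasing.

2

For each value that appears in both, track the longest common increasing run ending there.
The best achievable length is 2; one witness is 8, 10 (A-positions 2,3, B-positions 2,4).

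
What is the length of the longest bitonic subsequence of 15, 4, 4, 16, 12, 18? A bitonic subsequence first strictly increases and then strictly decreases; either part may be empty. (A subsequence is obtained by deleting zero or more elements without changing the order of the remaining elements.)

One longest bitonic subsequence is 15, 16, 12 (positions 1,4,5): it rises to 16 then falls. Length 3 is optimal.

3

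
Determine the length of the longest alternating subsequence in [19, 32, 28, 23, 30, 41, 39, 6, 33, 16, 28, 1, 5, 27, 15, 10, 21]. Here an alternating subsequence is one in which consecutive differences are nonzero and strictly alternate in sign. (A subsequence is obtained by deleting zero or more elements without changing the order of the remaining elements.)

A longest alternating subsequence is 19, 32, 28, 30, 6, 33, 16, 28, 1, 27, 15, 21 (positions 1,2,3,5,8,9,10,11,12,14,15,17); its 11 consecutive differences strictly alternate in sign, and length 12 is optimal.

12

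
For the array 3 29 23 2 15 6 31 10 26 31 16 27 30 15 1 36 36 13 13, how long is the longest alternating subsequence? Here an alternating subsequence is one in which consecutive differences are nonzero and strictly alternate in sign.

A longest alternating subsequence is 3, 29, 2, 15, 6, 31, 10, 26, 16, 27, 15, 36, 13 (positions 1,2,4,5,6,7,8,9,11,12,14,16,18); its 12 consecutive differences strictly alternate in sign, and length 13 is optimal.

13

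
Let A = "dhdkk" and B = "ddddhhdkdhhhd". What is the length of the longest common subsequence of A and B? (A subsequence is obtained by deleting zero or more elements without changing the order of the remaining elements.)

4

Backtracking the LCS table gives one alignment: d (A1,B4) → h (A2,B6) → d (A3,B7) → k (A4,B8).
So the longest common subsequence has length 4.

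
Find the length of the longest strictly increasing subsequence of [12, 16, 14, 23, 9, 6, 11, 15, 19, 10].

4

Let dp[i] be the longest increasing subsequence ending at position i. Then dp = [1, 2, 2, 3, 1, 1, 2, 3, 4, 2].
The maximum is 4; one witness is 12, 14, 15, 19 at positions 1,3,8,9.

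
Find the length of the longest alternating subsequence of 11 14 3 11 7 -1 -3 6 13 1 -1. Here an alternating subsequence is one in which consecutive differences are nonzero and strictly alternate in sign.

A longest alternating subsequence is 11, 14, 3, 11, -1, 6, 1 (positions 1,2,3,4,6,8,10); its 6 consecutive differences strictly alternate in sign, and length 7 is optimal.

7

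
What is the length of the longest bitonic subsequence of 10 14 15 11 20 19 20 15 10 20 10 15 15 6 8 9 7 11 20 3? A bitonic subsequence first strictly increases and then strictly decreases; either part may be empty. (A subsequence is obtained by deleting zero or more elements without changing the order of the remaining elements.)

10

One longest bitonic subsequence is 10, 14, 15, 20, 19, 15, 10, 9, 7, 3 (positions 1,2,3,5,6,8,11,16,17,20): it rises to 20 then falls. Length 10 is optimal.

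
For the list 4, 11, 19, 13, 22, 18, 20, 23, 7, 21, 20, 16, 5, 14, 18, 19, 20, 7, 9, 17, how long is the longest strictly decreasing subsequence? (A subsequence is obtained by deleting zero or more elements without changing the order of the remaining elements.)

One longest decreasing subsequence is 22, 21, 20, 16, 14, 7 (positions 5,10,11,12,14,18), of length 6; no longer one exists.

6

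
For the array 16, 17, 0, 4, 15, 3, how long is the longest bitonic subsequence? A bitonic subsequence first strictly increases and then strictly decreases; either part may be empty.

One longest bitonic subsequence is 16, 17, 15, 3 (positions 1,2,5,6): it rises to 17 then falls. Length 4 is optimal.

4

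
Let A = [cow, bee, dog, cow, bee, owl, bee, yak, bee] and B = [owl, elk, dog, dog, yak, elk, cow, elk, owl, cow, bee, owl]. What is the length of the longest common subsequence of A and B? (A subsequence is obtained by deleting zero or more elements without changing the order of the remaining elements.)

Backtracking the LCS table gives one alignment: cow (A1,B7) → cow (A4,B10) → bee (A5,B11) → owl (A6,B12).
So the longest common subsequence has length 4.

4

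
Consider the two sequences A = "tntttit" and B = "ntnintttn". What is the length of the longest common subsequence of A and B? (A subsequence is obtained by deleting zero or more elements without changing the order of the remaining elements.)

5

Backtracking the LCS table gives one alignment: t (A1,B2) → n (A2,B5) → t (A3,B6) → t (A4,B7) → t (A5,B8).
So the longest common subsequence has length 5.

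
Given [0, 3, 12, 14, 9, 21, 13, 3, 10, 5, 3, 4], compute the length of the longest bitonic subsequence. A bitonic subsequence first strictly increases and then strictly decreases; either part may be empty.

9

Let inc[i] be the LIS ending at i and dec[i] the longest strictly decreasing subsequence starting at i. inc = [1, 2, 3, 4, 3, 5, 4, 2, 4, 3, 2, 3], dec = [1, 1, 4, 5, 3, 5, 4, 1, 3, 2, 1, 1].
max_i inc[i]+dec[i]−1 = 9, with one witness 0, 3, 12, 14, 21, 13, 10, 5, 4.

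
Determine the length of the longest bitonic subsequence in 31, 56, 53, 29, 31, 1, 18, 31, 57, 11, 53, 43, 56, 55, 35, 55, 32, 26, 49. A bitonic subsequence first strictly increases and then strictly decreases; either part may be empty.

One longest bitonic subsequence is 1, 18, 31, 57, 56, 55, 35, 32, 26 (positions 6,7,8,9,13,14,15,17,18): it rises to 57 then falls. Length 9 is optimal.

9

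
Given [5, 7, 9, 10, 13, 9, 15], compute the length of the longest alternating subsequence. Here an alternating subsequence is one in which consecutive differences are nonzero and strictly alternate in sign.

Track the best alternating length ending on an up-step vs a down-step at each position: up/down = 1/1, 2/1, 2/1, 2/1, 2/1, 2/3, 4/1.
The maximum over both is 4; one such subsequence is 5, 10, 9, 15.

4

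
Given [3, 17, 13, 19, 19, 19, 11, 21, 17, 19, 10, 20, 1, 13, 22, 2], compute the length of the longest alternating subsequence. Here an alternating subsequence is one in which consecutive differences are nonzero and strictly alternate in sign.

A longest alternating subsequence is 3, 17, 13, 19, 11, 21, 17, 19, 10, 20, 1, 13, 2 (positions 1,2,3,4,7,8,9,10,11,12,13,14,16); its 12 consecutive differences strictly alternate in sign, and length 13 is optimal.

13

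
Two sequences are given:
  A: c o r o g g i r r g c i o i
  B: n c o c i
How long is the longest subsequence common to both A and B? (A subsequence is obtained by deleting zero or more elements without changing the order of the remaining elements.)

4

Backtracking the LCS table gives one alignment: c (A1,B2) → o (A4,B3) → c (A11,B4) → i (A14,B5).
So the longest common subsequence has length 4.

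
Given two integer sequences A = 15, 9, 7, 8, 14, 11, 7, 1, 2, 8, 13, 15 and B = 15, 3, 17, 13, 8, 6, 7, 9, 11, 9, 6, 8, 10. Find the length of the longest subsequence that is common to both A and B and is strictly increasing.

A longest common strictly increasing subsequence is 8, 11 (length 2); it appears in order in both A and B, and no longer such subsequence exists.

2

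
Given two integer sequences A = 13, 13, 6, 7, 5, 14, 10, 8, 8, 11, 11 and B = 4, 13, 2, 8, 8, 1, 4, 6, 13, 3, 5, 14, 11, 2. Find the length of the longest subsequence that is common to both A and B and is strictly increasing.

For each value that appears in both, track the longest common increasing run ending there.
The best achievable length is 2; one witness is 13, 14 (A-positions 1,6, B-positions 2,12).

2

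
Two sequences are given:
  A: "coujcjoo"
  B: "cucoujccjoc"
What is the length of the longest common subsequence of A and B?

A longest common subsequence is coujcjo (length 7); the LCS DP confirms no longer common subsequence exists.

7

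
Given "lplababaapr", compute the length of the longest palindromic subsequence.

Using dp[i][j] = 2 + dp[i+1][j−1] if the ends match, else max(dp[i+1][j], dp[i][j−1]):
dp[1][11] = 7. A witness is paabaap at positions 2,4,6,7,8,9,10.

7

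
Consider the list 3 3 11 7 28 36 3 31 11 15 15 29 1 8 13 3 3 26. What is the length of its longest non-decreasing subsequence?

7

Let dp[i] be the longest non-decreasing subsequence ending at position i. Then dp = [1, 2, 3, 3, 4, 5, 3, 5, 4, 5, 6, 7, 1, 4, 5, 4, 5, 7].
The maximum is 7; one witness is 3, 3, 11, 11, 15, 15, 29 at positions 1,2,3,9,10,11,12.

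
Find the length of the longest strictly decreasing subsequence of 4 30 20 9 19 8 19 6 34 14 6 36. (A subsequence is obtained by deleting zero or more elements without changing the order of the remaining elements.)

One longest decreasing subsequence is 30, 20, 9, 8, 6 (positions 2,3,4,6,8), of length 5; no longer one exists.

5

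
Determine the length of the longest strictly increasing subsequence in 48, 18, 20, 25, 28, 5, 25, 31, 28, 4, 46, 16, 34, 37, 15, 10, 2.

One longest increasing subsequence is 18, 20, 25, 28, 31, 34, 37 (positions 2,3,4,5,8,13,14), of length 7; no longer one exists.

7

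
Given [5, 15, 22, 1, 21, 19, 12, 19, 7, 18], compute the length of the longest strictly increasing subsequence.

Scanning left to right, the best length ending at each element is: 5→1, 15→2, 22→3, 1→1, 21→3, 19→3, 12→2, 19→3, 7→2, 18→3.
So the longest increasing subsequence has length 3, e.g. 5, 15, 22.

3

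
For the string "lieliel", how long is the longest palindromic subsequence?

5

Using dp[i][j] = 2 + dp[i+1][j−1] if the ends match, else max(dp[i+1][j], dp[i][j−1]):
dp[1][7] = 5. A witness is leiel at positions 1,3,5,6,7.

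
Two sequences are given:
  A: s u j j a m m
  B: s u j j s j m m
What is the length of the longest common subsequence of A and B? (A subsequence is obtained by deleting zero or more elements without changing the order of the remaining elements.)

6

A longest common subsequence is sujjmm (length 6); the LCS DP confirms no longer common subsequence exists.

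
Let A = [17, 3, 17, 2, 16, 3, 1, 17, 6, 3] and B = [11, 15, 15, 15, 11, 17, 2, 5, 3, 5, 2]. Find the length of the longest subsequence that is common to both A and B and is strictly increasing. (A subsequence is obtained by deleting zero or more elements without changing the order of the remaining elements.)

2

A longest common strictly increasing subsequence is 2, 3 (length 2); it appears in order in both A and B, and no longer such subsequence exists.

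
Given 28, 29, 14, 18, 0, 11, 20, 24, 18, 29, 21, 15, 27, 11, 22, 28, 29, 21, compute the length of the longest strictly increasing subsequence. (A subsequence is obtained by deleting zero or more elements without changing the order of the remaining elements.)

Let dp[i] be the longest increasing subsequence ending at position i. Then dp = [1, 2, 1, 2, 1, 2, 3, 4, 3, 5, 4, 3, 5, 2, 5, 6, 7, 4].
The maximum is 7; one witness is 14, 18, 20, 24, 27, 28, 29 at positions 3,4,7,8,13,16,17.

7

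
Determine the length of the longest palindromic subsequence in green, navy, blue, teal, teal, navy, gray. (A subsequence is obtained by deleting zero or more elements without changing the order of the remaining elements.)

One longest palindromic subsequence is navy teal teal navy (positions 2,4,5,6); it reads the same forward and backward, and the interval DP gives dp[1][7] = 4.

4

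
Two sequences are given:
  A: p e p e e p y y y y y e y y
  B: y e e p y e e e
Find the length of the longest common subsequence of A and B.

5

Backtracking the LCS table gives one alignment: e (A2,B3) → p (A3,B4) → e (A4,B6) → e (A5,B7) → e (A12,B8).
So the longest common subsequence has length 5.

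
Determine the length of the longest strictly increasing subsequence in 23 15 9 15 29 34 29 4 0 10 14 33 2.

Let dp[i] be the longest increasing subsequence ending at position i. Then dp = [1, 1, 1, 2, 3, 4, 3, 1, 1, 2, 3, 4, 2].
The maximum is 4; one witness is 9, 15, 29, 34 at positions 3,4,5,6.

4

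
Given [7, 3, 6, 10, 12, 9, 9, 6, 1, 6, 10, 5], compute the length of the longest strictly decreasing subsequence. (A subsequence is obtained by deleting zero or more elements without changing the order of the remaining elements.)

One longest decreasing subsequence is 10, 9, 6, 1 (positions 4,6,8,9), of length 4; no longer one exists.

4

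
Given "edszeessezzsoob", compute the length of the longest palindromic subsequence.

One longest palindromic subsequence is szessezs (positions 3,4,6,7,8,9,11,12); it reads the same forward and backward, and the interval DP gives dp[1][15] = 8.

8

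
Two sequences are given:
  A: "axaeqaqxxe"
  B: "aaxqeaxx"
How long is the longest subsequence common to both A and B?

6

Backtracking the LCS table gives one alignment: a (A1,B2) → x (A2,B3) → e (A4,B5) → a (A6,B6) → x (A8,B7) → x (A9,B8).
So the longest common subsequence has length 6.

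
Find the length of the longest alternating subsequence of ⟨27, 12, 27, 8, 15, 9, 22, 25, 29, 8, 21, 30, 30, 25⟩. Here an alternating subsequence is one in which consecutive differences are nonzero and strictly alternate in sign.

Track the best alternating length ending on an up-step vs a down-step at each position: up/down = 1/1, 1/2, 3/1, 1/4, 5/4, 5/6, 7/4, 7/4, 7/1, 1/8, 9/8, 9/1, 9/1, 9/10.
The maximum over both is 10; one such subsequence is 27, 12, 27, 8, 15, 9, 22, 8, 30, 25.

10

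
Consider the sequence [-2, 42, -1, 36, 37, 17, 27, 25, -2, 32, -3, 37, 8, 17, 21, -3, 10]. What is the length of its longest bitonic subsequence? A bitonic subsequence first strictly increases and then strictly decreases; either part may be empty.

Let inc[i] be the LIS ending at i and dec[i] the longest strictly decreasing subsequence starting at i. inc = [1, 2, 2, 3, 4, 3, 4, 4, 1, 5, 1, 6, 3, 4, 5, 1, 4], dec = [2, 6, 3, 5, 5, 3, 4, 3, 2, 3, 1, 3, 2, 2, 2, 1, 1].
max_i inc[i]+dec[i]−1 = 8, with one witness -2, -1, 36, 37, 27, 25, 21, 10.

8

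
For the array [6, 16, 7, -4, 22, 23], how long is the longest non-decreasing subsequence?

Let dp[i] be the longest non-decreasing subsequence ending at position i. Then dp = [1, 2, 2, 1, 3, 4].
The maximum is 4; one witness is 6, 16, 22, 23 at positions 1,2,5,6.

4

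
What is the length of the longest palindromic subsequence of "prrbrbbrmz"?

5

Using dp[i][j] = 2 + dp[i+1][j−1] if the ends match, else max(dp[i+1][j], dp[i][j−1]):
dp[1][10] = 5. A witness is rbbbr at positions 3,4,6,7,8.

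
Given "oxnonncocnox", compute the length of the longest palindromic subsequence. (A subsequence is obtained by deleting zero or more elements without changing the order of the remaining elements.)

9

Using dp[i][j] = 2 + dp[i+1][j−1] if the ends match, else max(dp[i+1][j], dp[i][j−1]):
dp[1][12] = 9. A witness is xoncocnox at positions 2,4,5,7,8,9,10,11,12.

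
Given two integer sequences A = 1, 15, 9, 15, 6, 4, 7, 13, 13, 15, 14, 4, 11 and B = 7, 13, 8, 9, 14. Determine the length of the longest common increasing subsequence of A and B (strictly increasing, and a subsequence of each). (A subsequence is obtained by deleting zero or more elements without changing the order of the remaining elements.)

3

A longest common strictly increasing subsequence is 7, 13, 14 (length 3); it appears in order in both A and B, and no longer such subsequence exists.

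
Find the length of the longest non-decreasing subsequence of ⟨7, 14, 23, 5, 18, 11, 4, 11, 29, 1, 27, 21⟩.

One longest non-decreasing subsequence is 7, 14, 23, 29 (positions 1,2,3,9), of length 4; no longer one exists.

4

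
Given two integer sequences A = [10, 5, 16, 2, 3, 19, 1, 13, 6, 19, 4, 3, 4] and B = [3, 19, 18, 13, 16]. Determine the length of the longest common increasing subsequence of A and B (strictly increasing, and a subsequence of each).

For each value that appears in both, track the longest common increasing run ending there.
The best achievable length is 2; one witness is 3, 19 (A-positions 5,6, B-positions 1,2).

2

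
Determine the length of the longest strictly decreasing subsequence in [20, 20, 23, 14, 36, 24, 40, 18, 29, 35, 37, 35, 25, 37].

4

Let dp[i] be the longest decreasing subsequence ending at position i. Then dp = [1, 1, 1, 2, 1, 2, 1, 3, 2, 2, 2, 3, 4, 2].
The maximum is 4; one witness is 40, 37, 35, 25 at positions 7,11,12,13.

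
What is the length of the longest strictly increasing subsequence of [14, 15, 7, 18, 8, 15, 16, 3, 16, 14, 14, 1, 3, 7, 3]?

Scanning left to right, the best length ending at each element is: 14→1, 15→2, 7→1, 18→3, 8→2, 15→3, 16→4, 3→1, 16→4, 14→3, 14→3, 1→1, 3→2, 7→3, 3→2.
So the longest increasing subsequence has length 4, e.g. 7, 8, 15, 16.

4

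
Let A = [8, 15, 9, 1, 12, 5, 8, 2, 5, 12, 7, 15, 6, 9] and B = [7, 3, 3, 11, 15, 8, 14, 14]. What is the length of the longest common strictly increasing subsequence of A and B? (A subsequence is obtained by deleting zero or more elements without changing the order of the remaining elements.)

For each value that appears in both, track the longest common increasing run ending there.
The best achievable length is 2; one witness is 7, 15 (A-positions 11,12, B-positions 1,5).

2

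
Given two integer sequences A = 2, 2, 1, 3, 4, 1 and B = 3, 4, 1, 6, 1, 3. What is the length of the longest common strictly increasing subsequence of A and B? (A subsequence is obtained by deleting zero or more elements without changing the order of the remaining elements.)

2

For each value that appears in both, track the longest common increasing run ending there.
The best achievable length is 2; one witness is 3, 4 (A-positions 4,5, B-positions 1,2).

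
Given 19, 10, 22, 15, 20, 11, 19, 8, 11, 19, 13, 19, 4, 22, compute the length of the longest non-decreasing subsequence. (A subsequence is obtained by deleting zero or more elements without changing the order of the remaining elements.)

Scanning left to right, the best length ending at each element is: 19→1, 10→1, 22→2, 15→2, 20→3, 11→2, 19→3, 8→1, 11→3, 19→4, 13→4, 19→5, 4→1, 22→6.
So the longest non-decreasing subsequence has length 6, e.g. 10, 15, 19, 19, 19, 22.

6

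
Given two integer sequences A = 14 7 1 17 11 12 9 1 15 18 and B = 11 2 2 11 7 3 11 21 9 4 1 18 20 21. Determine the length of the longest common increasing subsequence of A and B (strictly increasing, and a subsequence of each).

For each value that appears in both, track the longest common increasing run ending there.
The best achievable length is 3; one witness is 7, 11, 18 (A-positions 2,5,10, B-positions 5,7,12).

3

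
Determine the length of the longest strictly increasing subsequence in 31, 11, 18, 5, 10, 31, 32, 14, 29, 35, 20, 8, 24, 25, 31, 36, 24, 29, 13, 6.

Let dp[i] be the longest increasing subsequence ending at position i. Then dp = [1, 1, 2, 1, 2, 3, 4, 3, 4, 5, 4, 2, 5, 6, 7, 8, 5, 7, 3, 2].
The maximum is 8; one witness is 5, 10, 14, 20, 24, 25, 31, 36 at positions 4,5,8,11,13,14,15,16.

8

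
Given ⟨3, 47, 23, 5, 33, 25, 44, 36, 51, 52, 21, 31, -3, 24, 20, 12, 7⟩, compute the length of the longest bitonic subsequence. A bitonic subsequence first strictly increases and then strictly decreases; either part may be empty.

Let inc[i] be the LIS ending at i and dec[i] the longest strictly decreasing subsequence starting at i. inc = [1, 2, 2, 2, 3, 3, 4, 4, 5, 6, 3, 4, 1, 4, 3, 3, 3], dec = [2, 8, 5, 2, 6, 5, 7, 6, 6, 6, 4, 5, 1, 4, 3, 2, 1].
max_i inc[i]+dec[i]−1 = 11, with one witness 3, 23, 33, 44, 51, 52, 31, 24, 20, 12, 7.

11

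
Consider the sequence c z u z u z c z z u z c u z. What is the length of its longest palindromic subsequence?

11

One longest palindromic subsequence is zuzuzzzuzuz (positions 2,3,4,5,6,8,9,10,11,13,14); it reads the same forward and backward, and the interval DP gives dp[1][14] = 11.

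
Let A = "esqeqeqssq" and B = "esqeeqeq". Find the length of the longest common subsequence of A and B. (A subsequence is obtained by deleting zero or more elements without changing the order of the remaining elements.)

7

Backtracking the LCS table gives one alignment: e (A1,B1) → s (A2,B2) → q (A3,B3) → e (A4,B5) → q (A5,B6) → e (A6,B7) → q (A10,B8).
So the longest common subsequence has length 7.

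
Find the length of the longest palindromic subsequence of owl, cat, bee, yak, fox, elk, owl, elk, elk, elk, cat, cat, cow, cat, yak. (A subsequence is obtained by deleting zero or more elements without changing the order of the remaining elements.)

One longest palindromic subsequence is yak elk elk elk elk yak (positions 4,6,8,9,10,15); it reads the same forward and backward, and the interval DP gives dp[1][15] = 6.

6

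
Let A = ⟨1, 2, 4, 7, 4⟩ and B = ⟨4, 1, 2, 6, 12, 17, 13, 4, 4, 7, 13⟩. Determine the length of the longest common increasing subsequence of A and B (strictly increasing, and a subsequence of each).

4

For each value that appears in both, track the longest common increasing run ending there.
The best achievable length is 4; one witness is 1, 2, 4, 7 (A-positions 1,2,3,4, B-positions 2,3,8,10).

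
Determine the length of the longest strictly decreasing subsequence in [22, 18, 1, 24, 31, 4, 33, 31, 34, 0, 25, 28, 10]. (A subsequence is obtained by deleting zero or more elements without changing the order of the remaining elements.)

Scanning left to right, the best length ending at each element is: 22→1, 18→2, 1→3, 24→1, 31→1, 4→3, 33→1, 31→2, 34→1, 0→4, 25→3, 28→3, 10→4.
So the longest decreasing subsequence has length 4, e.g. 22, 18, 1, 0.

4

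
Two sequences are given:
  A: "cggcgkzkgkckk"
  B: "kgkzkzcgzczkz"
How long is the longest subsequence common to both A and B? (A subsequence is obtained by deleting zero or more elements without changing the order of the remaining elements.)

Backtracking the LCS table gives one alignment: g (A5,B2) → k (A6,B3) → z (A7,B4) → k (A8,B5) → g (A9,B8) → c (A11,B10) → k (A12,B12).
So the longest common subsequence has length 7.

7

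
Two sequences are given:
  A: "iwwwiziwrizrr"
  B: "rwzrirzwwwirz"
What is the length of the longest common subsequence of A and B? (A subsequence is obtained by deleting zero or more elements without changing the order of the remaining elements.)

Backtracking the LCS table gives one alignment: i (A1,B5) → w (A2,B8) → w (A3,B9) → w (A4,B10) → i (A7,B11) → r (A9,B12) → z (A11,B13).
So the longest common subsequence has length 7.

7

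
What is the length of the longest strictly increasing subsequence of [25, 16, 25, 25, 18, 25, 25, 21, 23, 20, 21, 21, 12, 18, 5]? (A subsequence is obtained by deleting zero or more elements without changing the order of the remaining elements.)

Scanning left to right, the best length ending at each element is: 25→1, 16→1, 25→2, 25→2, 18→2, 25→3, 25→3, 21→3, 23→4, 20→3, 21→4, 21→4, 12→1, 18→2, 5→1.
So the longest increasing subsequence has length 4, e.g. 16, 18, 21, 23.

4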